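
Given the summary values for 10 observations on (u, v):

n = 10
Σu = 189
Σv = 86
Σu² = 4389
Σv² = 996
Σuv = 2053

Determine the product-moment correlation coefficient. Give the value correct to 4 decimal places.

r = (nΣuv − ΣuΣv) / √[(nΣu² − (Σu)²)(nΣv² − (Σv)²)]
Numerator: 10×2053 − 189×86 = 4276
Denominator: √[(43890 − 35721)(9960 − 7396)] = √[8169 × 2564] = 4576.6053
r = 4276 / 4576.6053 ≈ 0.9343

0.9343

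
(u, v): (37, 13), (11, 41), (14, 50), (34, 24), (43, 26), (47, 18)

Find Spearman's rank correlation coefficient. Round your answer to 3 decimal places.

Rank u: 4, 1, 2, 3, 5, 6
Rank v: 1, 5, 6, 3, 4, 2
d = rank(u) − rank(v): 3, -4, -4, 0, 1, 4; Σd² = 58
ρ = 1 − 6Σd² / [n(n²−1)] = 1 − 6×58 / (6×35) = 1 − 348/210 ≈ -0.657

-0.657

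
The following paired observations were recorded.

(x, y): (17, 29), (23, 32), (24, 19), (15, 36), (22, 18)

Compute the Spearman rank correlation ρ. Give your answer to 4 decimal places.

Rank x: 2, 4, 5, 1, 3
Rank y: 3, 4, 2, 5, 1
d = rank(x) − rank(y): -1, 0, 3, -4, 2; Σd² = 30
ρ = 1 − 6Σd² / [n(n²−1)] = 1 − 6×30 / (5×24) = 1 − 180/120 ≈ -0.5000

-0.5000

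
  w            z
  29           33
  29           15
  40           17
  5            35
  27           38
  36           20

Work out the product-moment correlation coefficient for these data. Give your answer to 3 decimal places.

-0.615

n = 6, Σw = 166, Σz = 158, Σw² = 5332, Σz² = 4672, Σwz = 3993
nΣwz − ΣwΣz = 23958 − 26228 = -2270
nΣw² − (Σw)² = 31992 − 27556 = 4436; nΣz² − (Σz)² = 28032 − 24964 = 3068
r = -2270 / √(4436 × 3068) = -2270 / 3689.1256 ≈ -0.615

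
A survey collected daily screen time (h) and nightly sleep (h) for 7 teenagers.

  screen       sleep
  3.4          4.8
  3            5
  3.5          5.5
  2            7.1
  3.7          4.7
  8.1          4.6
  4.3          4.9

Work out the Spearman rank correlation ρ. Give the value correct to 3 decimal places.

Rank screen: 3, 2, 4, 1, 5, 7, 6
Rank sleep: 3, 5, 6, 7, 2, 1, 4
d = rank(screen) − rank(sleep): 0, -3, -2, -6, 3, 6, 2; Σd² = 98
ρ = 1 − 6Σd² / [n(n²−1)] = 1 − 6×98 / (7×48) = 1 − 588/336 ≈ -0.750

-0.750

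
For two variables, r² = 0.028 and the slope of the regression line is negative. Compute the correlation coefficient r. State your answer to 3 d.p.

-0.167

|r| = √0.028 = 0.167
The association is negative, so r = −0.167.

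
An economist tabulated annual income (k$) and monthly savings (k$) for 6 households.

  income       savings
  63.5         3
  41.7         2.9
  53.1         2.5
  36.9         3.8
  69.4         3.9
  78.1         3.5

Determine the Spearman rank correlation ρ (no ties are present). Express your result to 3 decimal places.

0.257

Rank income: 4, 2, 3, 1, 5, 6
Rank savings: 3, 2, 1, 5, 6, 4
d = rank(income) − rank(savings): 1, 0, 2, -4, -1, 2; Σd² = 26
ρ = 1 − 6Σd² / [n(n²−1)] = 1 − 6×26 / (6×35) = 1 − 156/210 ≈ 0.257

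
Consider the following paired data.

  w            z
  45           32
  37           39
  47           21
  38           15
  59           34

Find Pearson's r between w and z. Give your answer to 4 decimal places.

0.2082

n = 5, Σw = 226, Σz = 141, Σw² = 10528, Σz² = 4367, Σwz = 6446
nΣwz − ΣwΣz = 32230 − 31866 = 364
nΣw² − (Σw)² = 52640 − 51076 = 1564; nΣz² − (Σz)² = 21835 − 19881 = 1954
r = 364 / √(1564 × 1954) = 364 / 1748.1579 ≈ 0.2082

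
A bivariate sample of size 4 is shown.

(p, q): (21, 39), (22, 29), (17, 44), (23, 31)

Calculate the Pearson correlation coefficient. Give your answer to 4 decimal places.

-0.8925

n = 4, Σp = 83, Σq = 143, Σp² = 1743, Σq² = 5259, Σpq = 2918
nΣpq − ΣpΣq = 11672 − 11869 = -197
nΣp² − (Σp)² = 6972 − 6889 = 83; nΣq² − (Σq)² = 21036 − 20449 = 587
r = -197 / √(83 × 587) = -197 / 220.7283 ≈ -0.8925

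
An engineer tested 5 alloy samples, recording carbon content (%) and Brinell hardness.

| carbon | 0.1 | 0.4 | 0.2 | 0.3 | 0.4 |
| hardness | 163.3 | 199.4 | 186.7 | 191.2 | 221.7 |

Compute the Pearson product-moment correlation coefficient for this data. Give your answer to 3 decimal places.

n = 5, Σx = 1.4, Σy = 962.3, Σx² = 0.46, Σy² = 186992.47, Σxy = 279.47
nΣxy − ΣxΣy = 1397.35 − 1347.22 = 50.13
nΣx² − (Σx)² = 2.3 − 1.96 = 0.34; nΣy² − (Σy)² = 934962.35 − 926021.29 = 8941.06
r = 50.13 / √(0.34 × 8941.06) = 50.13 / 55.1358 ≈ 0.909

0.909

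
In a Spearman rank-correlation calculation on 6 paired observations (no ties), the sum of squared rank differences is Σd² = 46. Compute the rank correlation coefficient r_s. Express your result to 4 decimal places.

ρ = 1 − 6Σd² / [n(n²−1)] = 1 − 6×46 / (6×35)
  = 1 − 276/210 = 1 − 1.31429 ≈ -0.3143

-0.3143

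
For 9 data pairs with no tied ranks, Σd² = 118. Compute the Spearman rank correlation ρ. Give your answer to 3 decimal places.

ρ = 1 − 6Σd² / [n(n²−1)] = 1 − 6×118 / (9×80)
  = 1 − 708/720 = 1 − 0.9833 ≈ 0.017

0.017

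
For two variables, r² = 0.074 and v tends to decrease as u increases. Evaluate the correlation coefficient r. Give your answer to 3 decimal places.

-0.272

|r| = √0.074 = 0.272
The association is negative, so r = −0.272.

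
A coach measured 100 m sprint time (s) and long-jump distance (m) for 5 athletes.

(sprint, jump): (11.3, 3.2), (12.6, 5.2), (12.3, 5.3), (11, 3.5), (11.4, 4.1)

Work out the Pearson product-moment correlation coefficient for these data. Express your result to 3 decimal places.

n = 5, Σx = 58.6, Σy = 21.3, Σx² = 688.7, Σy² = 94.43, Σxy = 252.11
nΣxy − ΣxΣy = 1260.55 − 1248.18 = 12.37
nΣx² − (Σx)² = 3443.5 − 3433.96 = 9.54; nΣy² − (Σy)² = 472.15 − 453.69 = 18.46
r = 12.37 / √(9.54 × 18.46) = 12.37 / 13.2706 ≈ 0.932

0.932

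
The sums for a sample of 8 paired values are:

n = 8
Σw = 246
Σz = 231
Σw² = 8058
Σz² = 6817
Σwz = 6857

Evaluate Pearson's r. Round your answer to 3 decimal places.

-0.915

r = (nΣwz − ΣwΣz) / √[(nΣw² − (Σw)²)(nΣz² − (Σz)²)]
Numerator: 8×6857 − 246×231 = -1970
Denominator: √[(64464 − 60516)(54536 − 53361)] = √[3948 × 1175] = 2153.8106
r = -1970 / 2153.8106 ≈ -0.915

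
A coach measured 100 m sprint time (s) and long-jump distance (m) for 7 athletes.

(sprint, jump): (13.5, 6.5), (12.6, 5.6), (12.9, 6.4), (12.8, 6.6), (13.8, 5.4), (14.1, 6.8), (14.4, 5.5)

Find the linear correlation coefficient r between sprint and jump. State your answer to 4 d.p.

-0.1644

n = 7, Σx = 94.1, Σy = 42.8, Σx² = 1267.87, Σy² = 263.78, Σxy = 574.95
nΣxy − ΣxΣy = 4024.65 − 4027.48 = -2.83
nΣx² − (Σx)² = 8875.09 − 8854.81 = 20.28; nΣy² − (Σy)² = 1846.46 − 1831.84 = 14.62
r = -2.83 / √(20.28 × 14.62) = -2.83 / 17.2190 ≈ -0.1644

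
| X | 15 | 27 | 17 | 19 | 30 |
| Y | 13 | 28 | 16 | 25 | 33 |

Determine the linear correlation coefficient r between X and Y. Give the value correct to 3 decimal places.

n = 5, ΣX = 108, ΣY = 115, ΣX² = 2504, ΣY² = 2923, ΣXY = 2688
nΣXY − ΣXΣY = 13440 − 12420 = 1020
nΣX² − (ΣX)² = 12520 − 11664 = 856; nΣY² − (ΣY)² = 14615 − 13225 = 1390
r = 1020 / √(856 × 1390) = 1020 / 1090.7979 ≈ 0.935

0.935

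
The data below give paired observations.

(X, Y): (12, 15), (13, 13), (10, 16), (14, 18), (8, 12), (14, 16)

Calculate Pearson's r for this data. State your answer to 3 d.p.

n = 6, ΣX = 71, ΣY = 90, ΣX² = 869, ΣY² = 1374, ΣXY = 1081
nΣXY − ΣXΣY = 6486 − 6390 = 96
nΣX² − (ΣX)² = 5214 − 5041 = 173; nΣY² − (ΣY)² = 8244 − 8100 = 144
r = 96 / √(173 × 144) = 96 / 157.8354 ≈ 0.608

0.608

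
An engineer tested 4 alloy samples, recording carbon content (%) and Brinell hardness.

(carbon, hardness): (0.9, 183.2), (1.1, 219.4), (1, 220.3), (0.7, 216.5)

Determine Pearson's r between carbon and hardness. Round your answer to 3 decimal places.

n = 4, Σx = 3.7, Σy = 839.4, Σx² = 3.51, Σy² = 177102.94, Σxy = 778.07
nΣxy − ΣxΣy = 3112.28 − 3105.78 = 6.5
nΣx² − (Σx)² = 14.04 − 13.69 = 0.35; nΣy² − (Σy)² = 708411.76 − 704592.36 = 3819.4
r = 6.5 / √(0.35 × 3819.4) = 6.5 / 36.5621 ≈ 0.178

0.178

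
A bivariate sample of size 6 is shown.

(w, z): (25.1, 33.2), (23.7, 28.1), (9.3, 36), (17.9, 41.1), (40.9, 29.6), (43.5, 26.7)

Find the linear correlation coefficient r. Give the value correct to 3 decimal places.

-0.731

n = 6, Σw = 160.4, Σz = 194.7, Σw² = 5163.66, Σz² = 6466.11, Σwz = 4941.87
nΣwz − ΣwΣz = 29651.22 − 31229.88 = -1578.66
nΣw² − (Σw)² = 30981.96 − 25728.16 = 5253.8; nΣz² − (Σz)² = 38796.66 − 37908.09 = 888.57
r = -1578.66 / √(5253.8 × 888.57) = -1578.66 / 2160.6409 ≈ -0.731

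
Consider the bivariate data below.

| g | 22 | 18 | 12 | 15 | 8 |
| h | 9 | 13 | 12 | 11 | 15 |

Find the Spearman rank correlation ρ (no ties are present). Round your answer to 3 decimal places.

-0.700

Rank g: 5, 4, 2, 3, 1
Rank h: 1, 4, 3, 2, 5
d = rank(g) − rank(h): 4, 0, -1, 1, -4; Σd² = 34
ρ = 1 − 6Σd² / [n(n²−1)] = 1 − 6×34 / (5×24) = 1 − 204/120 ≈ -0.700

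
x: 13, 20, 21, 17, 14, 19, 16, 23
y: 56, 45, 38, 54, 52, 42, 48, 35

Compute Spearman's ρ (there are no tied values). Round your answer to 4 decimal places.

-0.9048

Rank x: 1, 6, 7, 4, 2, 5, 3, 8
Rank y: 8, 4, 2, 7, 6, 3, 5, 1
d = rank(x) − rank(y): -7, 2, 5, -3, -4, 2, -2, 7; Σd² = 160
ρ = 1 − 6Σd² / [n(n²−1)] = 1 − 6×160 / (8×63) = 1 − 960/504 ≈ -0.9048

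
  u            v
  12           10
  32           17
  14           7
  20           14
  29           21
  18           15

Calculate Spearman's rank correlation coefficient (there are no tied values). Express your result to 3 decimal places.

0.829

Rank u: 1, 6, 2, 4, 5, 3
Rank v: 2, 5, 1, 3, 6, 4
d = rank(u) − rank(v): -1, 1, 1, 1, -1, -1; Σd² = 6
ρ = 1 − 6Σd² / [n(n²−1)] = 1 − 6×6 / (6×35) = 1 − 36/210 ≈ 0.829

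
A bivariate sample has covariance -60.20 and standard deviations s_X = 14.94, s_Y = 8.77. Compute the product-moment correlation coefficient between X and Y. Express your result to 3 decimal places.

-0.459

r = Cov(X,Y) / (s_X · s_Y) = -60.20 / (14.94 × 8.77)
  = -60.20 / 131.0238 ≈ -0.459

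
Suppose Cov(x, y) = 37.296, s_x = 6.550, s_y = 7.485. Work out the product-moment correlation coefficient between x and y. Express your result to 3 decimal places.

r = Cov(x,y) / (s_x · s_y) = 37.296 / (6.550 × 7.485)
  = 37.296 / 49.0267 ≈ 0.761

0.761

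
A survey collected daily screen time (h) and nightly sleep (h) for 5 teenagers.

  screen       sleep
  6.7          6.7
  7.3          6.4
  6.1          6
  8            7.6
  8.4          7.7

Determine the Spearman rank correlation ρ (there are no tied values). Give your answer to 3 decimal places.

Rank screen: 2, 3, 1, 4, 5
Rank sleep: 3, 2, 1, 4, 5
d = rank(screen) − rank(sleep): -1, 1, 0, 0, 0; Σd² = 2
ρ = 1 − 6Σd² / [n(n²−1)] = 1 − 6×2 / (5×24) = 1 − 12/120 ≈ 0.900

0.900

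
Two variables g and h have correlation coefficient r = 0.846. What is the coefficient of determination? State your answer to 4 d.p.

0.7157

r² = (0.846)² = 0.7157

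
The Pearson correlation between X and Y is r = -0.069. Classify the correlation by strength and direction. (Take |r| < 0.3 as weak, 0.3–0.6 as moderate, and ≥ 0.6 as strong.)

r = -0.069 < 0 so the relationship is negative.
|r| = 0.069, which falls in the weak range.

weak negative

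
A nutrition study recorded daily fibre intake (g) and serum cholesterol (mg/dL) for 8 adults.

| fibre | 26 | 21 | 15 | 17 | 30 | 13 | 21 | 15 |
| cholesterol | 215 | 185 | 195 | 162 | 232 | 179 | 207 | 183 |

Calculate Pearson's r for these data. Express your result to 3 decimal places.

n = 8, Σx = 158, Σy = 1558, Σx² = 3366, Σy² = 306922, Σxy = 31533
nΣxy − ΣxΣy = 252264 − 246164 = 6100
nΣx² − (Σx)² = 26928 − 24964 = 1964; nΣy² − (Σy)² = 2455376 − 2427364 = 28012
r = 6100 / √(1964 × 28012) = 6100 / 7417.2480 ≈ 0.822

0.822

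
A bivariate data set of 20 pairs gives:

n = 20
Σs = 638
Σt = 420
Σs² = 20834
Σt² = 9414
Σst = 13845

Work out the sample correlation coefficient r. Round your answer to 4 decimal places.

r = (nΣst − ΣsΣt) / √[(nΣs² − (Σs)²)(nΣt² − (Σt)²)]
Numerator: 20×13845 − 638×420 = 8940
Denominator: √[(416680 − 407044)(188280 − 176400)] = √[9636 × 11880] = 10699.3308
r = 8940 / 10699.3308 ≈ 0.8356

0.8356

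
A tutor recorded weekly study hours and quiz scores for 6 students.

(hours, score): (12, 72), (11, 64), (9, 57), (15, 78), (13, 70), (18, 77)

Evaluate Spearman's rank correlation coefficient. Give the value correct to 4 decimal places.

0.8857

Rank hours: 3, 2, 1, 5, 4, 6
Rank score: 4, 2, 1, 6, 3, 5
d = rank(hours) − rank(score): -1, 0, 0, -1, 1, 1; Σd² = 4
ρ = 1 − 6Σd² / [n(n²−1)] = 1 − 6×4 / (6×35) = 1 − 24/210 ≈ 0.8857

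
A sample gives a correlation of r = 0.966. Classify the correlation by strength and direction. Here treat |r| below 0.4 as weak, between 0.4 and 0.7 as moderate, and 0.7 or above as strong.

r = 0.966 > 0 so the relationship is positive.
|r| = 0.966, which falls in the strong range.

strong positive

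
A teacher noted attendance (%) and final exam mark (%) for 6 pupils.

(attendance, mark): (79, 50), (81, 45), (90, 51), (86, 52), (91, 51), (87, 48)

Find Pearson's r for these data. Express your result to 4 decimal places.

n = 6, Σx = 514, Σy = 297, Σx² = 44148, Σy² = 14735, Σxy = 25474
nΣxy − ΣxΣy = 152844 − 152658 = 186
nΣx² − (Σx)² = 264888 − 264196 = 692; nΣy² − (Σy)² = 88410 − 88209 = 201
r = 186 / √(692 × 201) = 186 / 372.9504 ≈ 0.4987

0.4987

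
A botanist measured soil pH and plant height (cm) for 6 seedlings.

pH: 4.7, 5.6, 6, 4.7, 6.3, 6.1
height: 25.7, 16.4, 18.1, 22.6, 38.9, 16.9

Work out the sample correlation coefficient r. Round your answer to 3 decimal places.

n = 6, Σx = 33.4, Σy = 138.6, Σx² = 188.44, Σy² = 3566.64, Σxy = 775.61
nΣxy − ΣxΣy = 4653.66 − 4629.24 = 24.42
nΣx² − (Σx)² = 1130.64 − 1115.56 = 15.08; nΣy² − (Σy)² = 21399.84 − 19209.96 = 2189.88
r = 24.42 / √(15.08 × 2189.88) = 24.42 / 181.7234 ≈ 0.134

0.134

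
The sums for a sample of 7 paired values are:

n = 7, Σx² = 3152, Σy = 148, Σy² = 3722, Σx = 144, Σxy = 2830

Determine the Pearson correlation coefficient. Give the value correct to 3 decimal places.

-0.640

r = (nΣxy − ΣxΣy) / √[(nΣx² − (Σx)²)(nΣy² − (Σy)²)]
Numerator: 7×2830 − 144×148 = -1502
Denominator: √[(22064 − 20736)(26054 − 21904)] = √[1328 × 4150] = 2347.5945
r = -1502 / 2347.5945 ≈ -0.640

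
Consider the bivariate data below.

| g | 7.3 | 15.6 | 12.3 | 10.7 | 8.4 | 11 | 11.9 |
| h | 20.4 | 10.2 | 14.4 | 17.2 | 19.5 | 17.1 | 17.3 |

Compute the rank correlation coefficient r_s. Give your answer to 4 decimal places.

-0.8929

Rank g: 1, 7, 6, 3, 2, 4, 5
Rank h: 7, 1, 2, 4, 6, 3, 5
d = rank(g) − rank(h): -6, 6, 4, -1, -4, 1, 0; Σd² = 106
ρ = 1 − 6Σd² / [n(n²−1)] = 1 − 6×106 / (7×48) = 1 − 636/336 ≈ -0.8929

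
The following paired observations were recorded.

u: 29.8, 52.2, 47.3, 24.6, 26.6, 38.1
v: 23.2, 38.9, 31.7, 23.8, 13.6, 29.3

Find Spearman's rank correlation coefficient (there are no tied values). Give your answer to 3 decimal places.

Rank u: 3, 6, 5, 1, 2, 4
Rank v: 2, 6, 5, 3, 1, 4
d = rank(u) − rank(v): 1, 0, 0, -2, 1, 0; Σd² = 6
ρ = 1 − 6Σd² / [n(n²−1)] = 1 − 6×6 / (6×35) = 1 − 36/210 ≈ 0.829

0.829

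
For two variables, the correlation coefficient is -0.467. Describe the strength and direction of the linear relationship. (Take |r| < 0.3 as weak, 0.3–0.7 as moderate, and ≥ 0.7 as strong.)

r = -0.467 < 0 so the relationship is negative.
|r| = 0.467, which falls in the moderate range.

moderate negative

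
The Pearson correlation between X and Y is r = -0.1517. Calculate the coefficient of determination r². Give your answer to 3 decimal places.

r² = (-0.1517)² = 0.023

0.023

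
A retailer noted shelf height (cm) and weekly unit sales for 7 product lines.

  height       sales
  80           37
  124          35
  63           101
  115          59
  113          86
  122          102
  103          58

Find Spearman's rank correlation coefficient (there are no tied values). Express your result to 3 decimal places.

-0.143

Rank height: 2, 7, 1, 5, 4, 6, 3
Rank sales: 2, 1, 6, 4, 5, 7, 3
d = rank(height) − rank(sales): 0, 6, -5, 1, -1, -1, 0; Σd² = 64
ρ = 1 − 6Σd² / [n(n²−1)] = 1 − 6×64 / (7×48) = 1 − 384/336 ≈ -0.143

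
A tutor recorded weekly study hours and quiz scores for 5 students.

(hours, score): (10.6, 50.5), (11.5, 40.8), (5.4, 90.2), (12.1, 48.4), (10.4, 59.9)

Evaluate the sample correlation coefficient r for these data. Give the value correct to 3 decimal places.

n = 5, Σx = 50, Σy = 289.8, Σx² = 528.34, Σy² = 18281.5, Σxy = 2700.18
nΣxy − ΣxΣy = 13500.9 − 14490 = -989.1
nΣx² − (Σx)² = 2641.7 − 2500 = 141.7; nΣy² − (Σy)² = 91407.5 − 83984.04 = 7423.46
r = -989.1 / √(141.7 × 7423.46) = -989.1 / 1025.6239 ≈ -0.964

-0.964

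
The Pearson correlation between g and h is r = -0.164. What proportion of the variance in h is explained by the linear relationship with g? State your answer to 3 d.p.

r² = (-0.164)² = 0.027

0.027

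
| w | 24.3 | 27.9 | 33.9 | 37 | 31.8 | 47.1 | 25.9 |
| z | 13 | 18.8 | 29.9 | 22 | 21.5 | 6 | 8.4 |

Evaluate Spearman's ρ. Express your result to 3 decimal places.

Rank w: 1, 3, 5, 6, 4, 7, 2
Rank z: 3, 4, 7, 6, 5, 1, 2
d = rank(w) − rank(z): -2, -1, -2, 0, -1, 6, 0; Σd² = 46
ρ = 1 − 6Σd² / [n(n²−1)] = 1 − 6×46 / (7×48) = 1 − 276/336 ≈ 0.179

0.179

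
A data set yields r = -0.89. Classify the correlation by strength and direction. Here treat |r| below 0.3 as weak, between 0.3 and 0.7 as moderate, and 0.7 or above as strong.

r = -0.89 < 0 so the relationship is negative.
|r| = 0.89, which falls in the strong range.

strong negative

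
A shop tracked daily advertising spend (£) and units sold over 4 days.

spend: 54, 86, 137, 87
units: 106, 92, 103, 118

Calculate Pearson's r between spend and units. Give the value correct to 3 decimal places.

n = 4, Σx = 364, Σy = 419, Σx² = 36650, Σy² = 44233, Σxy = 38013
nΣxy − ΣxΣy = 152052 − 152516 = -464
nΣx² − (Σx)² = 146600 − 132496 = 14104; nΣy² − (Σy)² = 176932 − 175561 = 1371
r = -464 / √(14104 × 1371) = -464 / 4397.3383 ≈ -0.106

-0.106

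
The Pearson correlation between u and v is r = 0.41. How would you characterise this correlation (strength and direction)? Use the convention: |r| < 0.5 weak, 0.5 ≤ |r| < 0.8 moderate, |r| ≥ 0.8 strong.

r = 0.41 > 0 so the relationship is positive.
|r| = 0.41, which falls in the weak range.

weak positive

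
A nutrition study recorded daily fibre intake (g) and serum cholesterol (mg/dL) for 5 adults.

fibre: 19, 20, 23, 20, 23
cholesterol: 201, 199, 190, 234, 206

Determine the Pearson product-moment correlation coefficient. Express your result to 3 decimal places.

-0.344

n = 5, Σx = 105, Σy = 1030, Σx² = 2219, Σy² = 213294, Σxy = 21587
nΣxy − ΣxΣy = 107935 − 108150 = -215
nΣx² − (Σx)² = 11095 − 11025 = 70; nΣy² − (Σy)² = 1066470 − 1060900 = 5570
r = -215 / √(70 × 5570) = -215 / 624.4197 ≈ -0.344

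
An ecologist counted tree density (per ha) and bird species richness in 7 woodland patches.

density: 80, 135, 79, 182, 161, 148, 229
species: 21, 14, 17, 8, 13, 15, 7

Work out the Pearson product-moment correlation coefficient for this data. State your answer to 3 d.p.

n = 7, Σx = 1014, Σy = 95, Σx² = 164256, Σy² = 1433, Σxy = 12285
nΣxy − ΣxΣy = 85995 − 96330 = -10335
nΣx² − (Σx)² = 1149792 − 1028196 = 121596; nΣy² − (Σy)² = 10031 − 9025 = 1006
r = -10335 / √(121596 × 1006) = -10335 / 11060.0893 ≈ -0.934

-0.934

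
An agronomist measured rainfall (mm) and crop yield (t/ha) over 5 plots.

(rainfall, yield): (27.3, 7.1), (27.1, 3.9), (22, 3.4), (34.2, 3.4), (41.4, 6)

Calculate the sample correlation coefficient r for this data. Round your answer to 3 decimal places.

0.304

n = 5, Σx = 152, Σy = 23.8, Σx² = 4847.3, Σy² = 124.74, Σxy = 739
nΣxy − ΣxΣy = 3695 − 3617.6 = 77.4
nΣx² − (Σx)² = 24236.5 − 23104 = 1132.5; nΣy² − (Σy)² = 623.7 − 566.44 = 57.26
r = 77.4 / √(1132.5 × 57.26) = 77.4 / 254.6506 ≈ 0.304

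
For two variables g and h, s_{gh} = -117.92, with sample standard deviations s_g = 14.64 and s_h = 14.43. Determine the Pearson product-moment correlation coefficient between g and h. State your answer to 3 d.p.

r = Cov(g,h) / (s_g · s_h) = -117.92 / (14.64 × 14.43)
  = -117.92 / 211.2552 ≈ -0.558

-0.558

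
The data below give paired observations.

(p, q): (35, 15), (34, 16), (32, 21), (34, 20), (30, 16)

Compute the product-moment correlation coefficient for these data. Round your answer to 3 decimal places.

n = 5, Σp = 165, Σq = 88, Σp² = 5461, Σq² = 1578, Σpq = 2901
nΣpq − ΣpΣq = 14505 − 14520 = -15
nΣp² − (Σp)² = 27305 − 27225 = 80; nΣq² − (Σq)² = 7890 − 7744 = 146
r = -15 / √(80 × 146) = -15 / 108.0740 ≈ -0.139

-0.139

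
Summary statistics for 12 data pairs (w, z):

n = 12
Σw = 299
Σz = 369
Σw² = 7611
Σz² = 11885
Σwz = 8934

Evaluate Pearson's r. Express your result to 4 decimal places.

-0.8843

r = (nΣwz − ΣwΣz) / √[(nΣw² − (Σw)²)(nΣz² − (Σz)²)]
Numerator: 12×8934 − 299×369 = -3123
Denominator: √[(91332 − 89401)(142620 − 136161)] = √[1931 × 6459] = 3531.6185
r = -3123 / 3531.6185 ≈ -0.8843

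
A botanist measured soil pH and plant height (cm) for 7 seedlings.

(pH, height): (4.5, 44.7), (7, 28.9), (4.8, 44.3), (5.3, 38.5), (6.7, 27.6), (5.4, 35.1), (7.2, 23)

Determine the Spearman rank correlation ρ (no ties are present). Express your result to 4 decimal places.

Rank pH: 1, 6, 2, 3, 5, 4, 7
Rank height: 7, 3, 6, 5, 2, 4, 1
d = rank(pH) − rank(height): -6, 3, -4, -2, 3, 0, 6; Σd² = 110
ρ = 1 − 6Σd² / [n(n²−1)] = 1 − 6×110 / (7×48) = 1 − 660/336 ≈ -0.9643

-0.9643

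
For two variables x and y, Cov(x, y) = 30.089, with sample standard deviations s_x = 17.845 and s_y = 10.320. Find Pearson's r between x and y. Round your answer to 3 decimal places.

0.163

r = Cov(x,y) / (s_x · s_y) = 30.089 / (17.845 × 10.320)
  = 30.089 / 184.1604 ≈ 0.163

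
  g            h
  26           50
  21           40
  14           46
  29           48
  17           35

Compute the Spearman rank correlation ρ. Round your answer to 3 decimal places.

Rank g: 4, 3, 1, 5, 2
Rank h: 5, 2, 3, 4, 1
d = rank(g) − rank(h): -1, 1, -2, 1, 1; Σd² = 8
ρ = 1 − 6Σd² / [n(n²−1)] = 1 − 6×8 / (5×24) = 1 − 48/120 ≈ 0.600

0.600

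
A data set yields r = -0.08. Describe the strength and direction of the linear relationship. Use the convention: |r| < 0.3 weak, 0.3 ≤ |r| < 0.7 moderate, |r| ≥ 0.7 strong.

r = -0.08 < 0 so the relationship is negative.
|r| = 0.08, which falls in the weak range.

weak negative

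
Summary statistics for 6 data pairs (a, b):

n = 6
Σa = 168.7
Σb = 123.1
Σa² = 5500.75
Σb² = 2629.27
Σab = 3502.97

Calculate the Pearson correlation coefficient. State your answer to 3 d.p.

r = (nΣab − ΣaΣb) / √[(nΣa² − (Σa)²)(nΣb² − (Σb)²)]
Numerator: 6×3502.97 − 168.7×123.1 = 250.85
Denominator: √[(33004.5 − 28459.69)(15775.62 − 15153.61)] = √[4544.81 × 622.01] = 1681.3439
r = 250.85 / 1681.3439 ≈ 0.149

0.149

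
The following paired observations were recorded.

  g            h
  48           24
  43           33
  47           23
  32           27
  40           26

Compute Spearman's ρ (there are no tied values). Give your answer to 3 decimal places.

Rank g: 5, 3, 4, 1, 2
Rank h: 2, 5, 1, 4, 3
d = rank(g) − rank(h): 3, -2, 3, -3, -1; Σd² = 32
ρ = 1 − 6Σd² / [n(n²−1)] = 1 − 6×32 / (5×24) = 1 − 192/120 ≈ -0.600

-0.600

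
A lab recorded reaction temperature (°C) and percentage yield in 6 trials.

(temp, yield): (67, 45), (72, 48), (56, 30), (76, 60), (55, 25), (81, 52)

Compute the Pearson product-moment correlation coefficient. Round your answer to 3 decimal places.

n = 6, Σx = 407, Σy = 260, Σx² = 28171, Σy² = 12158, Σxy = 18298
nΣxy − ΣxΣy = 109788 − 105820 = 3968
nΣx² − (Σx)² = 169026 − 165649 = 3377; nΣy² − (Σy)² = 72948 − 67600 = 5348
r = 3968 / √(3377 × 5348) = 3968 / 4249.7289 ≈ 0.934

0.934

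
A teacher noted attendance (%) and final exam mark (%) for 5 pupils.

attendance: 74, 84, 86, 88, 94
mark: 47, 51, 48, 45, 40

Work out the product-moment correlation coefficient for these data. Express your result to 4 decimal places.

-0.5972

n = 5, Σx = 426, Σy = 231, Σx² = 36508, Σy² = 10739, Σxy = 19610
nΣxy − ΣxΣy = 98050 − 98406 = -356
nΣx² − (Σx)² = 182540 − 181476 = 1064; nΣy² − (Σy)² = 53695 − 53361 = 334
r = -356 / √(1064 × 334) = -356 / 596.1342 ≈ -0.5972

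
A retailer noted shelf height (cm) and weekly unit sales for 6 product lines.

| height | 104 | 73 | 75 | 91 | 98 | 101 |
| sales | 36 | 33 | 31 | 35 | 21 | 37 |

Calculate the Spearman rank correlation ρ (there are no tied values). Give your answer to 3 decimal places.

0.543

Rank height: 6, 1, 2, 3, 4, 5
Rank sales: 5, 3, 2, 4, 1, 6
d = rank(height) − rank(sales): 1, -2, 0, -1, 3, -1; Σd² = 16
ρ = 1 − 6Σd² / [n(n²−1)] = 1 − 6×16 / (6×35) = 1 − 96/210 ≈ 0.543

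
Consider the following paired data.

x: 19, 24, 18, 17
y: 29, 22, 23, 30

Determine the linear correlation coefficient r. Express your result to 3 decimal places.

n = 4, Σx = 78, Σy = 104, Σx² = 1550, Σy² = 2754, Σxy = 2003
nΣxy − ΣxΣy = 8012 − 8112 = -100
nΣx² − (Σx)² = 6200 − 6084 = 116; nΣy² − (Σy)² = 11016 − 10816 = 200
r = -100 / √(116 × 200) = -100 / 152.3155 ≈ -0.657

-0.657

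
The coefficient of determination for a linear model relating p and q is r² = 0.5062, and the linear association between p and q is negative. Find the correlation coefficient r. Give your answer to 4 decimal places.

-0.7115

|r| = √0.5062 = 0.7115
The association is negative, so r = −0.7115.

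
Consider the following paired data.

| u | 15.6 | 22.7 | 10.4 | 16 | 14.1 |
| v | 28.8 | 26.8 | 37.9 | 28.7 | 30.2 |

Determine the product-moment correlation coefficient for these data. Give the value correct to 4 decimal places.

-0.8425

n = 5, Σu = 78.8, Σv = 152.4, Σu² = 1321.62, Σv² = 4719.82, Σuv = 2336.82
nΣuv − ΣuΣv = 11684.1 − 12009.12 = -325.02
nΣu² − (Σu)² = 6608.1 − 6209.44 = 398.66; nΣv² − (Σv)² = 23599.1 − 23225.76 = 373.34
r = -325.02 / √(398.66 × 373.34) = -325.02 / 385.7923 ≈ -0.8425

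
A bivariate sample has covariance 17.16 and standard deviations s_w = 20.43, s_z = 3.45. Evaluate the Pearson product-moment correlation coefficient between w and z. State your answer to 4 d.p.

r = Cov(w,z) / (s_w · s_z) = 17.16 / (20.43 × 3.45)
  = 17.16 / 70.4835 ≈ 0.2435

0.2435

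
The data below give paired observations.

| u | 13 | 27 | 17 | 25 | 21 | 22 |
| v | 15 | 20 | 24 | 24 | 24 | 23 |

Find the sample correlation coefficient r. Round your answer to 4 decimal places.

0.4795

n = 6, Σu = 125, Σv = 130, Σu² = 2737, Σv² = 2882, Σuv = 2753
nΣuv − ΣuΣv = 16518 − 16250 = 268
nΣu² − (Σu)² = 16422 − 15625 = 797; nΣv² − (Σv)² = 17292 − 16900 = 392
r = 268 / √(797 × 392) = 268 / 558.9490 ≈ 0.4795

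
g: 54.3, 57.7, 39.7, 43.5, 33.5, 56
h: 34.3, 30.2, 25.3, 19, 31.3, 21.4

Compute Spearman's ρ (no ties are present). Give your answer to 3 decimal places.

Rank g: 4, 6, 2, 3, 1, 5
Rank h: 6, 4, 3, 1, 5, 2
d = rank(g) − rank(h): -2, 2, -1, 2, -4, 3; Σd² = 38
ρ = 1 − 6Σd² / [n(n²−1)] = 1 − 6×38 / (6×35) = 1 − 228/210 ≈ -0.086

-0.086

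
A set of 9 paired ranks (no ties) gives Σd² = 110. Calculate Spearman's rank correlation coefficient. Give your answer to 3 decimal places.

ρ = 1 − 6Σd² / [n(n²−1)] = 1 − 6×110 / (9×80)
  = 1 − 660/720 = 1 − 0.9167 ≈ 0.083

0.083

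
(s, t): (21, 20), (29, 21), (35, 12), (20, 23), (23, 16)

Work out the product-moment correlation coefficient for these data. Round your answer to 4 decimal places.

-0.7054

n = 5, Σs = 128, Σt = 92, Σs² = 3436, Σt² = 1770, Σst = 2277
nΣst − ΣsΣt = 11385 − 11776 = -391
nΣs² − (Σs)² = 17180 − 16384 = 796; nΣt² − (Σt)² = 8850 − 8464 = 386
r = -391 / √(796 × 386) = -391 / 554.3068 ≈ -0.7054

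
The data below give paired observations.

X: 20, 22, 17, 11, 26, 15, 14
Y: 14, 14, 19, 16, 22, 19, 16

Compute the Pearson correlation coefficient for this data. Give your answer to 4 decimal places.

n = 7, ΣX = 125, ΣY = 120, ΣX² = 2391, ΣY² = 2110, ΣXY = 2168
nΣXY − ΣXΣY = 15176 − 15000 = 176
nΣX² − (ΣX)² = 16737 − 15625 = 1112; nΣY² − (ΣY)² = 14770 − 14400 = 370
r = 176 / √(1112 × 370) = 176 / 641.4359 ≈ 0.2744

0.2744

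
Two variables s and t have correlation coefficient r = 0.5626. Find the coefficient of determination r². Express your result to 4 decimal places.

r² = (0.5626)² = 0.3165

0.3165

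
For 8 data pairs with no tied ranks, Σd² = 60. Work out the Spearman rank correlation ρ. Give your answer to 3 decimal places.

ρ = 1 − 6Σd² / [n(n²−1)] = 1 − 6×60 / (8×63)
  = 1 − 360/504 = 1 − 0.7143 ≈ 0.286

0.286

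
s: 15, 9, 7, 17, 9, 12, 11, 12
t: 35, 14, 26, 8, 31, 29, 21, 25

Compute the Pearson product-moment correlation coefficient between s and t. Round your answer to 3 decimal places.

n = 8, Σs = 92, Σt = 189, Σs² = 1134, Σt² = 5029, Σst = 2127
nΣst − ΣsΣt = 17016 − 17388 = -372
nΣs² − (Σs)² = 9072 − 8464 = 608; nΣt² − (Σt)² = 40232 − 35721 = 4511
r = -372 / √(608 × 4511) = -372 / 1656.1063 ≈ -0.225

-0.225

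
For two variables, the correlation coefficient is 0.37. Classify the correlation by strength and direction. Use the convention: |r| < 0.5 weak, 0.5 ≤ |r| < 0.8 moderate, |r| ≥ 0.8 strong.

r = 0.37 > 0 so the relationship is positive.
|r| = 0.37, which falls in the weak range.

weak positive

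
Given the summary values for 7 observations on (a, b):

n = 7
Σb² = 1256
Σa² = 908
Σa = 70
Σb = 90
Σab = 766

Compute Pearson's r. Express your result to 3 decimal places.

r = (nΣab − ΣaΣb) / √[(nΣa² − (Σa)²)(nΣb² − (Σb)²)]
Numerator: 7×766 − 70×90 = -938
Denominator: √[(6356 − 4900)(8792 − 8100)] = √[1456 × 692] = 1003.7689
r = -938 / 1003.7689 ≈ -0.934

-0.934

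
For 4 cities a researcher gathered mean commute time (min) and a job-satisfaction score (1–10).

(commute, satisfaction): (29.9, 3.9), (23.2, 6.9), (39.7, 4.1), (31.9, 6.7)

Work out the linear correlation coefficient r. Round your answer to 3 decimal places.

-0.611

n = 4, Σx = 124.7, Σy = 21.6, Σx² = 4025.95, Σy² = 124.52, Σxy = 653.19
nΣxy − ΣxΣy = 2612.76 − 2693.52 = -80.76
nΣx² − (Σx)² = 16103.8 − 15550.09 = 553.71; nΣy² − (Σy)² = 498.08 − 466.56 = 31.52
r = -80.76 / √(553.71 × 31.52) = -80.76 / 132.1096 ≈ -0.611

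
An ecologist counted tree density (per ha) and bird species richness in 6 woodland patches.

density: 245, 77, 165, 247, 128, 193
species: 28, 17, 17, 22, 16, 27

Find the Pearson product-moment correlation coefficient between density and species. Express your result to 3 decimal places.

n = 6, Σx = 1055, Σy = 127, Σx² = 207821, Σy² = 2831, Σxy = 23667
nΣxy − ΣxΣy = 142002 − 133985 = 8017
nΣx² − (Σx)² = 1246926 − 1113025 = 133901; nΣy² − (Σy)² = 16986 − 16129 = 857
r = 8017 / √(133901 × 857) = 8017 / 10712.2900 ≈ 0.748

0.748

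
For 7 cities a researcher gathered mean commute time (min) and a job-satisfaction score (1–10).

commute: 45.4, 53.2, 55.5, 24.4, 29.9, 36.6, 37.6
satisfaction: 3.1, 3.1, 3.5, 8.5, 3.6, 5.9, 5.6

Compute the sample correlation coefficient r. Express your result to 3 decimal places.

n = 7, Σx = 282.6, Σy = 33.3, Σx² = 12214.34, Σy² = 182.85, Σxy = 1241.45
nΣxy − ΣxΣy = 8690.15 − 9410.58 = -720.43
nΣx² − (Σx)² = 85500.38 − 79862.76 = 5637.62; nΣy² − (Σy)² = 1279.95 − 1108.89 = 171.06
r = -720.43 / √(5637.62 × 171.06) = -720.43 / 982.0241 ≈ -0.734

-0.734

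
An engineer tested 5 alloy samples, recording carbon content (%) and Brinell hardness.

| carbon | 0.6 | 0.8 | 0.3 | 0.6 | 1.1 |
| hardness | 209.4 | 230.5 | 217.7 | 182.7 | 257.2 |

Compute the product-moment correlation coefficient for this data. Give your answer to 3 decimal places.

n = 5, Σx = 3.4, Σy = 1097.5, Σx² = 2.66, Σy² = 243903.03, Σxy = 767.89
nΣxy − ΣxΣy = 3839.45 − 3731.5 = 107.95
nΣx² − (Σx)² = 13.3 − 11.56 = 1.74; nΣy² − (Σy)² = 1219515.15 − 1204506.25 = 15008.9
r = 107.95 / √(1.74 × 15008.9) = 107.95 / 161.6029 ≈ 0.668

0.668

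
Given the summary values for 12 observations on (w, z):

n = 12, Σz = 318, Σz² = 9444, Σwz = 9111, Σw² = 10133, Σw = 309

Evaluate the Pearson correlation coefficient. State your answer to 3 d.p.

r = (nΣwz − ΣwΣz) / √[(nΣw² − (Σw)²)(nΣz² − (Σz)²)]
Numerator: 12×9111 − 309×318 = 11070
Denominator: √[(121596 − 95481)(113328 − 101124)] = √[26115 × 12204] = 17852.3797
r = 11070 / 17852.3797 ≈ 0.620

0.620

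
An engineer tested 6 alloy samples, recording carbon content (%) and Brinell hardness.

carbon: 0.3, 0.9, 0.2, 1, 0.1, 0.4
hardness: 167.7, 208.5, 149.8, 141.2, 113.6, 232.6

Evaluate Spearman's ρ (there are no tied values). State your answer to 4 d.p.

Rank carbon: 3, 5, 2, 6, 1, 4
Rank hardness: 4, 5, 3, 2, 1, 6
d = rank(carbon) − rank(hardness): -1, 0, -1, 4, 0, -2; Σd² = 22
ρ = 1 − 6Σd² / [n(n²−1)] = 1 − 6×22 / (6×35) = 1 − 132/210 ≈ 0.3714

0.3714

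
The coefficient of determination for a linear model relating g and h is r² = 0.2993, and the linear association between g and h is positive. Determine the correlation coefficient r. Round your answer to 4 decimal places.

0.5471

|r| = √0.2993 = 0.5471
The association is positive, so r = 0.5471.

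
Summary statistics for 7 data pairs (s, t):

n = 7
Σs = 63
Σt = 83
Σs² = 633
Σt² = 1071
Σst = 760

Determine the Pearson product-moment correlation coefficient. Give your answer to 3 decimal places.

r = (nΣst − ΣsΣt) / √[(nΣs² − (Σs)²)(nΣt² − (Σt)²)]
Numerator: 7×760 − 63×83 = 91
Denominator: √[(4431 − 3969)(7497 − 6889)] = √[462 × 608] = 529.9962
r = 91 / 529.9962 ≈ 0.172

0.172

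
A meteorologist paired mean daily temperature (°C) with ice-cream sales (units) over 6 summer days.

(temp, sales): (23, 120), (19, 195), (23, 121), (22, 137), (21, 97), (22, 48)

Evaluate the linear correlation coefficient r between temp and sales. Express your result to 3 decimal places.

n = 6, Σx = 130, Σy = 718, Σx² = 2828, Σy² = 97548, Σxy = 15355
nΣxy − ΣxΣy = 92130 − 93340 = -1210
nΣx² − (Σx)² = 16968 − 16900 = 68; nΣy² − (Σy)² = 585288 − 515524 = 69764
r = -1210 / √(68 × 69764) = -1210 / 2178.0615 ≈ -0.556

-0.556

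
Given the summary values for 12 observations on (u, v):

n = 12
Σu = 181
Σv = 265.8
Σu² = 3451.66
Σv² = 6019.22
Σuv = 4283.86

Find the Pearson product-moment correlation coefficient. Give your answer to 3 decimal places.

0.891

r = (nΣuv − ΣuΣv) / √[(nΣu² − (Σu)²)(nΣv² − (Σv)²)]
Numerator: 12×4283.86 − 181×265.8 = 3296.52
Denominator: √[(41419.92 − 32761)(72230.64 − 70649.64)] = √[8658.92 × 1581] = 3699.9666
r = 3296.52 / 3699.9666 ≈ 0.891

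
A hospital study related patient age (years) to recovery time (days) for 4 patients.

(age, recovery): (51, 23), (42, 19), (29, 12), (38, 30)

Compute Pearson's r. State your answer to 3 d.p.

n = 4, Σx = 160, Σy = 84, Σx² = 6650, Σy² = 1934, Σxy = 3459
nΣxy − ΣxΣy = 13836 − 13440 = 396
nΣx² − (Σx)² = 26600 − 25600 = 1000; nΣy² − (Σy)² = 7736 − 7056 = 680
r = 396 / √(1000 × 680) = 396 / 824.6211 ≈ 0.480

0.480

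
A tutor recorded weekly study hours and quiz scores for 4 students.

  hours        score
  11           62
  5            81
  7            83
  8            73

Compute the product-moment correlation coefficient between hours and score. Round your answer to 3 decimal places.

n = 4, Σx = 31, Σy = 299, Σx² = 259, Σy² = 22623, Σxy = 2252
nΣxy − ΣxΣy = 9008 − 9269 = -261
nΣx² − (Σx)² = 1036 − 961 = 75; nΣy² − (Σy)² = 90492 − 89401 = 1091
r = -261 / √(75 × 1091) = -261 / 286.0507 ≈ -0.912

-0.912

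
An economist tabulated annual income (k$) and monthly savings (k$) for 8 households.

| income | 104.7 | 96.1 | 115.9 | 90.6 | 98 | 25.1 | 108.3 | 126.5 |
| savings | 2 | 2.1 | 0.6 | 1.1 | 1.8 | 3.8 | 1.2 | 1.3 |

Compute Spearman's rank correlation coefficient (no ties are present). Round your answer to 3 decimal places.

-0.524

Rank income: 5, 3, 7, 2, 4, 1, 6, 8
Rank savings: 6, 7, 1, 2, 5, 8, 3, 4
d = rank(income) − rank(savings): -1, -4, 6, 0, -1, -7, 3, 4; Σd² = 128
ρ = 1 − 6Σd² / [n(n²−1)] = 1 − 6×128 / (8×63) = 1 − 768/504 ≈ -0.524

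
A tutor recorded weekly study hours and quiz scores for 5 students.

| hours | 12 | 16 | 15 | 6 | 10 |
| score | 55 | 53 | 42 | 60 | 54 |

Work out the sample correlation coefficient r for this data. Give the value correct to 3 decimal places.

n = 5, Σx = 59, Σy = 264, Σx² = 761, Σy² = 14114, Σxy = 3038
nΣxy − ΣxΣy = 15190 − 15576 = -386
nΣx² − (Σx)² = 3805 − 3481 = 324; nΣy² − (Σy)² = 70570 − 69696 = 874
r = -386 / √(324 × 874) = -386 / 532.1428 ≈ -0.725

-0.725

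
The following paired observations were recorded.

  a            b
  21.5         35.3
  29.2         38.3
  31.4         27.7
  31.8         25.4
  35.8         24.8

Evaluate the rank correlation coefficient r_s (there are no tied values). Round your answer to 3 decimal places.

-0.900

Rank a: 1, 2, 3, 4, 5
Rank b: 4, 5, 3, 2, 1
d = rank(a) − rank(b): -3, -3, 0, 2, 4; Σd² = 38
ρ = 1 − 6Σd² / [n(n²−1)] = 1 − 6×38 / (5×24) = 1 − 228/120 ≈ -0.900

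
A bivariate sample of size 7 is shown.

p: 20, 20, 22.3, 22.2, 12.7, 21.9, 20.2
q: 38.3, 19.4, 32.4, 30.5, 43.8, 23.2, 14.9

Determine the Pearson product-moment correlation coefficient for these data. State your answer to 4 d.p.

n = 7, Σp = 139.3, Σq = 202.5, Σp² = 2839.07, Σq² = 6501.95, Σpq = 3918.94
nΣpq − ΣpΣq = 27432.58 − 28208.25 = -775.67
nΣp² − (Σp)² = 19873.49 − 19404.49 = 469; nΣq² − (Σq)² = 45513.65 − 41006.25 = 4507.4
r = -775.67 / √(469 × 4507.4) = -775.67 / 1453.9500 ≈ -0.5335

-0.5335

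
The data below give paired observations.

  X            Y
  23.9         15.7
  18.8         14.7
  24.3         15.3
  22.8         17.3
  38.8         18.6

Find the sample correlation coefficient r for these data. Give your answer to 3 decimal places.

n = 5, ΣX = 128.6, ΣY = 81.6, ΣX² = 3540.42, ΣY² = 1341.92, ΣXY = 2139.5
nΣXY − ΣXΣY = 10697.5 − 10493.76 = 203.74
nΣX² − (ΣX)² = 17702.1 − 16537.96 = 1164.14; nΣY² − (ΣY)² = 6709.6 − 6658.56 = 51.04
r = 203.74 / √(1164.14 × 51.04) = 203.74 / 243.7575 ≈ 0.836

0.836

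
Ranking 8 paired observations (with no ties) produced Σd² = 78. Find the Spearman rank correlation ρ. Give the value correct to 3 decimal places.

ρ = 1 − 6Σd² / [n(n²−1)] = 1 − 6×78 / (8×63)
  = 1 − 468/504 = 1 − 0.9286 ≈ 0.071

0.071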